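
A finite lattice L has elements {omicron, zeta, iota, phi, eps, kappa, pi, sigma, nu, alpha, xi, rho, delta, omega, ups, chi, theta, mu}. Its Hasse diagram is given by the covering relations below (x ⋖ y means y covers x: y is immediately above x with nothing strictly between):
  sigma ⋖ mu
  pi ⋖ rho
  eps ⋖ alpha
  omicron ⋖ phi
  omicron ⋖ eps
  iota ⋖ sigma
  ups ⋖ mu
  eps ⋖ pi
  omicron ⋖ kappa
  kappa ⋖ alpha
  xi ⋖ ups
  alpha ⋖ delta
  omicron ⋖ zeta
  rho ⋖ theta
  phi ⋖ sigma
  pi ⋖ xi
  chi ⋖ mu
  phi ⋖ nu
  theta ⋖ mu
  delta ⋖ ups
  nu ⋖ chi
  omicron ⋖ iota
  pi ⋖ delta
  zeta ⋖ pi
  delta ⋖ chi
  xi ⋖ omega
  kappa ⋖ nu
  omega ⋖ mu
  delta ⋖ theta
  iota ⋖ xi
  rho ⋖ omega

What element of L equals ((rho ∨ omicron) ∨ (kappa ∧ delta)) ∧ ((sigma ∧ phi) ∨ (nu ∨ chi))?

delta

rho ∨ omicron = rho
kappa ∧ delta = kappa
rho ∨ kappa = theta
sigma ∧ phi = phi
nu ∨ chi = chi
phi ∨ chi = chi
theta ∧ chi = delta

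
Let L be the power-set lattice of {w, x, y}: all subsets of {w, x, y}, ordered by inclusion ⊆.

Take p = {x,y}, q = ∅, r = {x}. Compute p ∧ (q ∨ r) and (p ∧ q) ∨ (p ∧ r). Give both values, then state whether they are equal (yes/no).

q ∨ r = {x}, so p ∧ (q ∨ r) = {x,y} ∧ {x} = {x}.
p ∧ q = ∅ and p ∧ r = {x}, so (p ∧ q) ∨ (p ∧ r) = ∅ ∨ {x} = {x}.
Equal: yes.

{x}; {x}; yes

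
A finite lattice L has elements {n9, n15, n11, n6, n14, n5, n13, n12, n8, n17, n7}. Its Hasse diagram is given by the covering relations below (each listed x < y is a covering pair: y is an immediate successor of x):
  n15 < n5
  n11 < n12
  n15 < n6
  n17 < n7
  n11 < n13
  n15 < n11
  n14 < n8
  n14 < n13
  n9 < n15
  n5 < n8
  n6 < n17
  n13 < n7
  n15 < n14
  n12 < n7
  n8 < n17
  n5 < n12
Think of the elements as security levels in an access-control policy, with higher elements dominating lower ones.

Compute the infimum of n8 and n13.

n14

Common lower bounds of {n8, n13}: n14, n15, n9.
The greatest among these is n14.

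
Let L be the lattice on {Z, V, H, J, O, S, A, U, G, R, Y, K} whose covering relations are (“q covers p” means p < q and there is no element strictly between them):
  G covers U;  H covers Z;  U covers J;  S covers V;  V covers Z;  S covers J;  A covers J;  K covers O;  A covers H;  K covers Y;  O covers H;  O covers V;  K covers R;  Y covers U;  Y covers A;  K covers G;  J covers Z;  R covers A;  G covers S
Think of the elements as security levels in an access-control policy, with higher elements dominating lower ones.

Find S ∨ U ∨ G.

G

Common upper bounds of {S, U, G}: G, K.
The least among these is G.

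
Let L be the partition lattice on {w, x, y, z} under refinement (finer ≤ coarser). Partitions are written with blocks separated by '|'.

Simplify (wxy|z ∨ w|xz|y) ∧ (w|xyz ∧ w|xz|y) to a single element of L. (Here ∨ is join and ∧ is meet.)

wxy|z ∨ w|xz|y = wxyz
w|xyz ∧ w|xz|y = w|xz|y
wxyz ∧ w|xz|y = w|xz|y

w|xz|y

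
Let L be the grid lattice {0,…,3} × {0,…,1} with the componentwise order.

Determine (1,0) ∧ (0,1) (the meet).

Common lower bounds of {(1,0), (0,1)}: (0,0).
The greatest among these is (0,0).

(0,0)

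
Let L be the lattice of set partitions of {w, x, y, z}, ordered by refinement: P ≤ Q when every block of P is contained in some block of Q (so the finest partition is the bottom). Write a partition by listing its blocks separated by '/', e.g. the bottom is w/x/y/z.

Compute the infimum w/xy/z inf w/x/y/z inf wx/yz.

The meet (common refinement) of w/xy/z, w/x/y/z, wx/yz intersects blocks pairwise, giving w/x/y/z.

w/x/y/z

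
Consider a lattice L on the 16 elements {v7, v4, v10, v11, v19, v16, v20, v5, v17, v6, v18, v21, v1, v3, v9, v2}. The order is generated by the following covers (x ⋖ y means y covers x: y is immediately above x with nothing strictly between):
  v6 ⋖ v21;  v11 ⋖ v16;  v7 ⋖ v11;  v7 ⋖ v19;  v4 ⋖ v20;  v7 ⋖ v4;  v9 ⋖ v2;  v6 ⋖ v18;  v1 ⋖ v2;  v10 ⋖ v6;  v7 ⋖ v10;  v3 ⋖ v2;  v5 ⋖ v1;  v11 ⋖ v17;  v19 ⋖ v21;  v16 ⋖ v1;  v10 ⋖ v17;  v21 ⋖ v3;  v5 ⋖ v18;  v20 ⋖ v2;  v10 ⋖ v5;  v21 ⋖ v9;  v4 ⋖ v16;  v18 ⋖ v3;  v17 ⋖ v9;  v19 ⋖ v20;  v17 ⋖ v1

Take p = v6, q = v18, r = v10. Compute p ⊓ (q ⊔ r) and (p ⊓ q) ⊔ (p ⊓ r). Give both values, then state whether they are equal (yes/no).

q ⊔ r = v18, so p ⊓ (q ⊔ r) = v6 ⊓ v18 = v6.
p ⊓ q = v6 and p ⊓ r = v10, so (p ⊓ q) ⊔ (p ⊓ r) = v6 ⊔ v10 = v6.
Equal: yes.

v6; v6; yes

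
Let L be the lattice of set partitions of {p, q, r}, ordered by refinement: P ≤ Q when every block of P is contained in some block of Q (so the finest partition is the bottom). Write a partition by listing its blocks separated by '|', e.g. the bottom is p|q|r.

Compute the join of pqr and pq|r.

The join of pqr and pq|r merges any blocks that overlap across the partitions, giving pqr.

pqr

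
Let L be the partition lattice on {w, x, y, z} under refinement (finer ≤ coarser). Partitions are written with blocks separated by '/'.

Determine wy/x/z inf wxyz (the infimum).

Common lower bounds of {wy/x/z, wxyz}: w/x/y/z, wy/x/z.
The greatest among these is wy/x/z.

wy/x/z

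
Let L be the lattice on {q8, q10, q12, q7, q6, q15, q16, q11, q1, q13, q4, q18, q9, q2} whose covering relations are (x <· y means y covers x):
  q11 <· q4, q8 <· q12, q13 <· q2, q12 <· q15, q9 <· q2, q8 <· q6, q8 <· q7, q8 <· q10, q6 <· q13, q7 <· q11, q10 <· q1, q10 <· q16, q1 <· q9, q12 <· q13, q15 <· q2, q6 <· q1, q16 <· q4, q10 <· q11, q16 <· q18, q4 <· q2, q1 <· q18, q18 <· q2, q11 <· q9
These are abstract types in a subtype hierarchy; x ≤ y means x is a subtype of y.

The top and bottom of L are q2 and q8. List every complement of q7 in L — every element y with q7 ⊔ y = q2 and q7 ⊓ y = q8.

Need y with q7 ∨ y = q2 and q7 ∧ y = q8.
Checking each element gives: q12, q13, q15, q18.

q12, q13, q15, q18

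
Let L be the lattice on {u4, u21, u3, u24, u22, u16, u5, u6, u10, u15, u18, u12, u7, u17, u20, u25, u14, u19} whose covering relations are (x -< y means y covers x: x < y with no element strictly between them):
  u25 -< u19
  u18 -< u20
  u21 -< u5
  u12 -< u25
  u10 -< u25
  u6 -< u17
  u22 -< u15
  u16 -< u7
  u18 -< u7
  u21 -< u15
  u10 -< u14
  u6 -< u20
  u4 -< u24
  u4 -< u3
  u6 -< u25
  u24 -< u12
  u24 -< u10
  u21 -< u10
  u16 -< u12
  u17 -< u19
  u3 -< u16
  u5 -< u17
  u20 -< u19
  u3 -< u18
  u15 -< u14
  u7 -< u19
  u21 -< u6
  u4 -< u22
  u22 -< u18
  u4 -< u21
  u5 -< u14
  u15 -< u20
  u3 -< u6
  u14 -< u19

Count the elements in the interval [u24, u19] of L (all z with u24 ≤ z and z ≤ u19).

The interval [u24, u19] = {u10, u12, u14, u19, u24, u25}, which has 6 elements.

6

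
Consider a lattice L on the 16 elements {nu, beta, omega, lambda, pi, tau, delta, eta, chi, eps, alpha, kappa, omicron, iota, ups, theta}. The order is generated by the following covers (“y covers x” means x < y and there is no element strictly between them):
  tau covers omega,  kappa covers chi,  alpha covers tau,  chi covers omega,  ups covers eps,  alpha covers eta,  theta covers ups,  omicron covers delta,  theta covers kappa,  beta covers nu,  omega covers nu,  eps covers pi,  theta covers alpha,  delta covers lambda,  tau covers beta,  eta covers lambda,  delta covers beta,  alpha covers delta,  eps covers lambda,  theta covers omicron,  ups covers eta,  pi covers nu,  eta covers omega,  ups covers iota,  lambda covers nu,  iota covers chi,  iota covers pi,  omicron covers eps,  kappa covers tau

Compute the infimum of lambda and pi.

nu

Common lower bounds of {lambda, pi}: nu.
The greatest among these is nu.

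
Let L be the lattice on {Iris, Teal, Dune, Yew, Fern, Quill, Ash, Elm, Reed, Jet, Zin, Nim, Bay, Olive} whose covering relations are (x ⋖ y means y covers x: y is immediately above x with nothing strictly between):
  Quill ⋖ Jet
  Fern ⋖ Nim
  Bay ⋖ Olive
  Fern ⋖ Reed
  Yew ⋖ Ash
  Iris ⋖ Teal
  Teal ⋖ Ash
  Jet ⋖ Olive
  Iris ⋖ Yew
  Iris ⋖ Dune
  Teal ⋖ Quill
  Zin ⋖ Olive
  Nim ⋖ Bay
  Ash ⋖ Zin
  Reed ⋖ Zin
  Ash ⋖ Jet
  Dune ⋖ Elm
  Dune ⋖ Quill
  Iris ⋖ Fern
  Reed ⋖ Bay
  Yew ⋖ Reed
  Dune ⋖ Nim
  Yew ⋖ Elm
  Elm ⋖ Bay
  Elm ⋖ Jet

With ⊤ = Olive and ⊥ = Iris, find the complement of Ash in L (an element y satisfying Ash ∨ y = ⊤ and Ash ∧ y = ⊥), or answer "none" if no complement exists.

Nim

Need y with Ash ∨ y = Olive and Ash ∧ y = Iris.
Checking each element gives: Nim.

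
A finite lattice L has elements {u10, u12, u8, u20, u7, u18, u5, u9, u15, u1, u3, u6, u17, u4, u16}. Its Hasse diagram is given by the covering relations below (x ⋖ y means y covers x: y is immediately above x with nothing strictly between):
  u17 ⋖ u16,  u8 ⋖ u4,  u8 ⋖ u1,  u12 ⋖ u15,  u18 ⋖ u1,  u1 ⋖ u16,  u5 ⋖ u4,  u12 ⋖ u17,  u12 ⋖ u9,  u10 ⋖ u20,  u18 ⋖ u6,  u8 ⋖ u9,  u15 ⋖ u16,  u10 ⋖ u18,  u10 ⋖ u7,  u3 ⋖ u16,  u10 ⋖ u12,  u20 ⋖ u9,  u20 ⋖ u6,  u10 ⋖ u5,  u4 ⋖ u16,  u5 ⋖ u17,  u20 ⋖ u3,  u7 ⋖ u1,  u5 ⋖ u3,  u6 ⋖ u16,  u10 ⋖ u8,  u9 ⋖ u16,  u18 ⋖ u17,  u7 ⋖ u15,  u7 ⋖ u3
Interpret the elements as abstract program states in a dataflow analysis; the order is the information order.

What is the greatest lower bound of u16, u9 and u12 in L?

Common lower bounds of {u16, u9, u12}: u10, u12.
The greatest among these is u12.

u12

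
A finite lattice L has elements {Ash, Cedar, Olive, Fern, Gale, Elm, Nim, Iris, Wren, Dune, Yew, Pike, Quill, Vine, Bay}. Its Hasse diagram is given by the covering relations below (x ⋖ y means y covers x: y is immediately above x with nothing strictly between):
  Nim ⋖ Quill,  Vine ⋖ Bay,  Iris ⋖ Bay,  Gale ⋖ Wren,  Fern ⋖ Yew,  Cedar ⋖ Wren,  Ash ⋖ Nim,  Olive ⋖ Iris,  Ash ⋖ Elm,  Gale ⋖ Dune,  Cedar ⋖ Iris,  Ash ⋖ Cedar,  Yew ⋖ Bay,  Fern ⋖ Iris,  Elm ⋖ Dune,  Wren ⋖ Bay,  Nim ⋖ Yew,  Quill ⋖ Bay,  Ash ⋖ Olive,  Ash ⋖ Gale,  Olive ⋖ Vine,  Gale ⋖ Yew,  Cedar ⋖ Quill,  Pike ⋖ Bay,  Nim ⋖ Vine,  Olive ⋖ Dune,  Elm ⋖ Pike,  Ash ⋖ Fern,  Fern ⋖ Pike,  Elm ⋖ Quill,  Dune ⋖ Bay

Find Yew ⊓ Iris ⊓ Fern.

Common lower bounds of {Yew, Iris, Fern}: Ash, Fern.
The greatest among these is Fern.

Fern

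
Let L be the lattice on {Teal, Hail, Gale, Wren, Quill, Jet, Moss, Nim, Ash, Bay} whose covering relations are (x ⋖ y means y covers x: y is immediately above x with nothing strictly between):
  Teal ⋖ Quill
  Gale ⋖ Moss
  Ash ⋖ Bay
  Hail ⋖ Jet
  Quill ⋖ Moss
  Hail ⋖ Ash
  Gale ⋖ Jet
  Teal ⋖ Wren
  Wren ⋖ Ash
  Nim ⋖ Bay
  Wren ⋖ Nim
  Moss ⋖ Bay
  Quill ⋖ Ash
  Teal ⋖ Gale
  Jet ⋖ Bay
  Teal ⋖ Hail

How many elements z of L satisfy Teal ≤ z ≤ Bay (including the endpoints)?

10

The interval [Teal, Bay] = {Ash, Bay, Gale, Hail, Jet, Moss, Nim, Quill, Teal, Wren}, which has 10 elements.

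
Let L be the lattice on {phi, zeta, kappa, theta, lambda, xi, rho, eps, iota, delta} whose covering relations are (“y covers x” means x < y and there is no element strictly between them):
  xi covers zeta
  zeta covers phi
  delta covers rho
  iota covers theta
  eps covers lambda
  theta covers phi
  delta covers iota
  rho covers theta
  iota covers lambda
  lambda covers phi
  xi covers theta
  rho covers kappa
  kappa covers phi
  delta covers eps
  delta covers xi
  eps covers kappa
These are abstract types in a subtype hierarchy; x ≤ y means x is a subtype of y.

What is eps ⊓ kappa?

kappa

Common lower bounds of {eps, kappa}: kappa, phi.
The greatest among these is kappa.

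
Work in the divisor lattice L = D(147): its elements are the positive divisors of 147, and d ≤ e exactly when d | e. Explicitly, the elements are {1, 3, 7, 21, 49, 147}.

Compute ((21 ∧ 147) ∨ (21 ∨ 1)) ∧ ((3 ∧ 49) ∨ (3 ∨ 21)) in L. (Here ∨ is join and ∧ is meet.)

21

21 ∧ 147 = 21
21 ∨ 1 = 21
21 ∨ 21 = 21
3 ∧ 49 = 1
3 ∨ 21 = 21
1 ∨ 21 = 21
21 ∧ 21 = 21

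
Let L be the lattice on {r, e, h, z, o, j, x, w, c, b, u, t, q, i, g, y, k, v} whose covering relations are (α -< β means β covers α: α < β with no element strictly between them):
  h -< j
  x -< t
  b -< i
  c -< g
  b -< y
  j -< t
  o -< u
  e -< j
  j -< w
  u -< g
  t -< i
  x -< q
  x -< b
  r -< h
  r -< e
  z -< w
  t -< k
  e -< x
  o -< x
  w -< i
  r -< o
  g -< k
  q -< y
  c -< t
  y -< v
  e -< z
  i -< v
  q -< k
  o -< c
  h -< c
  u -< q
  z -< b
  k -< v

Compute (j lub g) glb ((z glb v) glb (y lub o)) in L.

j ∨ g = k
z ∧ v = z
y ∨ o = y
z ∧ y = z
k ∧ z = e

e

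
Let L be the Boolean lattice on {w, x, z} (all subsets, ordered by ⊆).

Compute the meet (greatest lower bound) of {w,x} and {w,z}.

Under ⊆, meet is intersection: {w,x} ∩ {w,z} = {w}.

{w}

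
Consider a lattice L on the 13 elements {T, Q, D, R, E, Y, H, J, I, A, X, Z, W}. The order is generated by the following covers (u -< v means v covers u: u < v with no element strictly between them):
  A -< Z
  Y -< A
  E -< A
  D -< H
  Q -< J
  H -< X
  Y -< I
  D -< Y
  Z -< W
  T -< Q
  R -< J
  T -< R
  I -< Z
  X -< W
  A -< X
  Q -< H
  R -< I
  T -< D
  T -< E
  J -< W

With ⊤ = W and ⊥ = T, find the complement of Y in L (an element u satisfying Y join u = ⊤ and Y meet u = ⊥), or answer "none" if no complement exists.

Need u with Y ∨ u = W and Y ∧ u = T.
Checking each element gives: J.

J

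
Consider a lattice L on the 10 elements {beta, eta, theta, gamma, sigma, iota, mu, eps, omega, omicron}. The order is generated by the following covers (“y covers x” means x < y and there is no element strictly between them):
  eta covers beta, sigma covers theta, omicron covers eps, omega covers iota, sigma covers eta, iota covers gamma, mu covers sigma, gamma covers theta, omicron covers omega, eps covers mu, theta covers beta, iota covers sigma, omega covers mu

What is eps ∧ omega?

mu

Common lower bounds of {eps, omega}: beta, eta, mu, sigma, theta.
The greatest among these is mu.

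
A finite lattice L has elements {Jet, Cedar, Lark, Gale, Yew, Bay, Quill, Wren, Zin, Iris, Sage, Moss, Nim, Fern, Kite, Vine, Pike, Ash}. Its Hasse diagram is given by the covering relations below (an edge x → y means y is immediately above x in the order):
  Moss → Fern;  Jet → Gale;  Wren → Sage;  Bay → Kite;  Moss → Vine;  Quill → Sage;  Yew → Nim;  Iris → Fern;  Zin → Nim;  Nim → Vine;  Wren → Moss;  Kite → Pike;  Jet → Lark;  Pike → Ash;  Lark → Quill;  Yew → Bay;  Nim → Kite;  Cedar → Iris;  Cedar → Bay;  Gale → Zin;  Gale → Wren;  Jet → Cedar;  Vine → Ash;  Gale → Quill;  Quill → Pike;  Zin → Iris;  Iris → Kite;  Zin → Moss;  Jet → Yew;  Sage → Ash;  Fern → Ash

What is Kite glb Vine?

Nim

Common lower bounds of {Kite, Vine}: Gale, Jet, Nim, Yew, Zin.
The greatest among these is Nim.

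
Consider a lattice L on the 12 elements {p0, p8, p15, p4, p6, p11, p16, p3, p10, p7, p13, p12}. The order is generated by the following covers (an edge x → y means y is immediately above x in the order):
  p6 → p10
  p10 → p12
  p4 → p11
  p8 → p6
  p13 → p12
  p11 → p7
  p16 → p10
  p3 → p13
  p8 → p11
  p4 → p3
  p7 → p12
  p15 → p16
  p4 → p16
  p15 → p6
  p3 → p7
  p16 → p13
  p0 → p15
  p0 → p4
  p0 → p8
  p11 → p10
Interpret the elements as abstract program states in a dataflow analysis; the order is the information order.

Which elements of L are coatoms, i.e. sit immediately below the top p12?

The coatoms are exactly the elements covered by p12: p10, p13, p7.

p10, p13, p7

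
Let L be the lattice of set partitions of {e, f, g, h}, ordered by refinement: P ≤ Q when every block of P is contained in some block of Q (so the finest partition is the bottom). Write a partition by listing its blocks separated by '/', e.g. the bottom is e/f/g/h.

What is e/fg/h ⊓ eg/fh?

e/f/g/h

The meet (common refinement) of e/fg/h and eg/fh intersects blocks pairwise, giving e/f/g/h.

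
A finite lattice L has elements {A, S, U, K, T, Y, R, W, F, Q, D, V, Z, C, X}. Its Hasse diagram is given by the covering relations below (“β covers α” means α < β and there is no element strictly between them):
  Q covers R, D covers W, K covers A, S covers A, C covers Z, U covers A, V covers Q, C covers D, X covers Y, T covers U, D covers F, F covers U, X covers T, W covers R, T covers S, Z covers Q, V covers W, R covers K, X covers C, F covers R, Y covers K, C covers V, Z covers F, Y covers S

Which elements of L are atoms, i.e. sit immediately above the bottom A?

K, S, U

The atoms are exactly the elements that cover A: K, S, U.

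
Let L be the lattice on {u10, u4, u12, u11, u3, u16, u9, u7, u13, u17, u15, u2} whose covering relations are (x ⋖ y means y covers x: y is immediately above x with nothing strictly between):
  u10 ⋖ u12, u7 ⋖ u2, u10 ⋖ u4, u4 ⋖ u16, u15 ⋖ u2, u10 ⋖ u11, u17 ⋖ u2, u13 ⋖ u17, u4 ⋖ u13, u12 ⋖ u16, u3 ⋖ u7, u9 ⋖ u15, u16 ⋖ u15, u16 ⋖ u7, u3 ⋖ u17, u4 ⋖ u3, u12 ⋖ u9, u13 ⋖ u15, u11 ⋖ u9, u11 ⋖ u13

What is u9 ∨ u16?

Common upper bounds of {u9, u16}: u15, u2.
The least among these is u15.

u15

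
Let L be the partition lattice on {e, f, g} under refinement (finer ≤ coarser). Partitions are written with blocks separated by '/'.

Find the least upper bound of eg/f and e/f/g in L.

The join of eg/f and e/f/g merges any blocks that overlap across the partitions, giving eg/f.

eg/f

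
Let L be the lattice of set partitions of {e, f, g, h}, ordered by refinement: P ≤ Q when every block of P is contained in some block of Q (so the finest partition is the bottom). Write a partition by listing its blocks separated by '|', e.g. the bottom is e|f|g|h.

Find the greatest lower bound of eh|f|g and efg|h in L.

e|f|g|h

The meet (common refinement) of eh|f|g and efg|h intersects blocks pairwise, giving e|f|g|h.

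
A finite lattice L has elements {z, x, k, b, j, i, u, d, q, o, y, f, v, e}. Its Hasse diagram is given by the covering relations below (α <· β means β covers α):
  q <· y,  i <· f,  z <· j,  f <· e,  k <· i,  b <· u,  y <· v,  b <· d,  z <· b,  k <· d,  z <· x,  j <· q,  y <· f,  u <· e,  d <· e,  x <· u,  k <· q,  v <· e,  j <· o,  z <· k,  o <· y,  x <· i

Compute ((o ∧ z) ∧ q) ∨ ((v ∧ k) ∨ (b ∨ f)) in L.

e

o ∧ z = z
z ∧ q = z
v ∧ k = k
b ∨ f = e
k ∨ e = e
z ∨ e = e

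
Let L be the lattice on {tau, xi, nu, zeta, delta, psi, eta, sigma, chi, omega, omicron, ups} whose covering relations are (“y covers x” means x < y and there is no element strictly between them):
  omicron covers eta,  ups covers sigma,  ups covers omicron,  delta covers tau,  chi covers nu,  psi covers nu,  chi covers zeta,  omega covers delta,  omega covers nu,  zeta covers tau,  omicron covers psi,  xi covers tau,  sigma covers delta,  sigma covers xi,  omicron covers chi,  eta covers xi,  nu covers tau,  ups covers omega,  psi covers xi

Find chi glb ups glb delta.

tau

Common lower bounds of {chi, ups, delta}: tau.
The greatest among these is tau.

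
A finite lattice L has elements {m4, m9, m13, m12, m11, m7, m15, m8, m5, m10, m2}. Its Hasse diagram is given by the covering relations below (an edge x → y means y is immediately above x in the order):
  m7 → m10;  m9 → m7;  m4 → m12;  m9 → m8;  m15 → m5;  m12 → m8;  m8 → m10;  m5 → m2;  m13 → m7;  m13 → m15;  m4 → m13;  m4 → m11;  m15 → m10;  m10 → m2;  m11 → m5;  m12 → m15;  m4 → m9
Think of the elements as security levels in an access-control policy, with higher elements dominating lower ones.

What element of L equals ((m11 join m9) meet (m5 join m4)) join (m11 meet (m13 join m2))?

m11 ∨ m9 = m2
m5 ∨ m4 = m5
m2 ∧ m5 = m5
m13 ∨ m2 = m2
m11 ∧ m2 = m11
m5 ∨ m11 = m5

m5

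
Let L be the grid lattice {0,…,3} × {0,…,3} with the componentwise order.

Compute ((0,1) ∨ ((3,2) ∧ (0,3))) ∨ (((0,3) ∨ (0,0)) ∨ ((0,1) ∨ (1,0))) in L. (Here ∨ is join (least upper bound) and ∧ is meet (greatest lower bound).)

(1,3)

(3,2) ∧ (0,3) = (0,2)
(0,1) ∨ (0,2) = (0,2)
(0,3) ∨ (0,0) = (0,3)
(0,1) ∨ (1,0) = (1,1)
(0,3) ∨ (1,1) = (1,3)
(0,2) ∨ (1,3) = (1,3)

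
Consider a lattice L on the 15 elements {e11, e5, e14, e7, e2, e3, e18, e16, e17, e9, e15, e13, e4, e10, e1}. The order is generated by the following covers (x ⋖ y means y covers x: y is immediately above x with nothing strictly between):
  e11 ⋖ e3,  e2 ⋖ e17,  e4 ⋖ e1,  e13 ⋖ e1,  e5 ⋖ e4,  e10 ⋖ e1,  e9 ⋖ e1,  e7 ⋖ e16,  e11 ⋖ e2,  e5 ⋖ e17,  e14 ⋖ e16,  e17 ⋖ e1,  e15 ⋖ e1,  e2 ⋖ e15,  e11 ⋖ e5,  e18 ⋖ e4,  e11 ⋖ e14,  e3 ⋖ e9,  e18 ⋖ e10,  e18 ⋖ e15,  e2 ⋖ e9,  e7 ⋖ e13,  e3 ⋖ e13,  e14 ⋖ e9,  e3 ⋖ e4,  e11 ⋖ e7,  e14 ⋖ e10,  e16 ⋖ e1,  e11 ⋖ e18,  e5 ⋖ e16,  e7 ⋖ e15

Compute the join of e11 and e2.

e2

Common upper bounds of {e11, e2}: e1, e15, e17, e2, e9.
The least among these is e2.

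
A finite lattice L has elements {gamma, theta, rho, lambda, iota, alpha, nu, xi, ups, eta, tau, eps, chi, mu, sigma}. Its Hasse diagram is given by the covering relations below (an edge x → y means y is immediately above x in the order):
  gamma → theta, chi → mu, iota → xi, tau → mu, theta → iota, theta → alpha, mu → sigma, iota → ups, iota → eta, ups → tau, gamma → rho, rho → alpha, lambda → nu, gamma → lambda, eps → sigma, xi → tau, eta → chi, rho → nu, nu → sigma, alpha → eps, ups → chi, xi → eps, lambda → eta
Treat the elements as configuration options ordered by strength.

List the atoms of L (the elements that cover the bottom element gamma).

lambda, rho, theta

The atoms are exactly the elements that cover gamma: lambda, rho, theta.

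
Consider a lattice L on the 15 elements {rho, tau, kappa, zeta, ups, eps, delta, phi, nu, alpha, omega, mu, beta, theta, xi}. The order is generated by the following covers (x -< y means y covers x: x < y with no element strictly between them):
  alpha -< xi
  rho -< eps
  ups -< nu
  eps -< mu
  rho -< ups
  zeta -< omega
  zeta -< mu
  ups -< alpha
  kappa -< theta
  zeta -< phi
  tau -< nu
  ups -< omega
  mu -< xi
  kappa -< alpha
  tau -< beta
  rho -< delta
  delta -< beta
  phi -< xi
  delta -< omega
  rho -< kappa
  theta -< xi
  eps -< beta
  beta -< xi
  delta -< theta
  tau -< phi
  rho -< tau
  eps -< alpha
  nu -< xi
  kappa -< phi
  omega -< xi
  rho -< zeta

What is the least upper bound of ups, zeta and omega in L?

Common upper bounds of {ups, zeta, omega}: omega, xi.
The least among these is omega.

omega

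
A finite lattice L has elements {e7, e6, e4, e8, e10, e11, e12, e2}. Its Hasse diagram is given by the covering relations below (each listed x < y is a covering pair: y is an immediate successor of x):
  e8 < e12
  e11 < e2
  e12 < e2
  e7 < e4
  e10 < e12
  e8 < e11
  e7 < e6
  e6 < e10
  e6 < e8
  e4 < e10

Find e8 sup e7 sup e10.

e12

Common upper bounds of {e8, e7, e10}: e12, e2.
The least among these is e12.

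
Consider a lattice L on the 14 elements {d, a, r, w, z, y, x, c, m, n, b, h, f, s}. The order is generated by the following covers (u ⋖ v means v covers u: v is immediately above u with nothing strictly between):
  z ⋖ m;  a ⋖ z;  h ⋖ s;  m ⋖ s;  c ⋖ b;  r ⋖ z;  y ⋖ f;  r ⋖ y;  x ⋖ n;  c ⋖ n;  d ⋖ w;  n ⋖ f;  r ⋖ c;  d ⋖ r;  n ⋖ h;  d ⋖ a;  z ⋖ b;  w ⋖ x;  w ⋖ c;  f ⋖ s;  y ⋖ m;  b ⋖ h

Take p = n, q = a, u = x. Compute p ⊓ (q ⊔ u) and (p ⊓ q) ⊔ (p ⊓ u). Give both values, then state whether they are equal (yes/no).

n; x; no

q ⊔ u = h, so p ⊓ (q ⊔ u) = n ⊓ h = n.
p ⊓ q = d and p ⊓ u = x, so (p ⊓ q) ⊔ (p ⊓ u) = d ⊔ x = x.
Equal: no.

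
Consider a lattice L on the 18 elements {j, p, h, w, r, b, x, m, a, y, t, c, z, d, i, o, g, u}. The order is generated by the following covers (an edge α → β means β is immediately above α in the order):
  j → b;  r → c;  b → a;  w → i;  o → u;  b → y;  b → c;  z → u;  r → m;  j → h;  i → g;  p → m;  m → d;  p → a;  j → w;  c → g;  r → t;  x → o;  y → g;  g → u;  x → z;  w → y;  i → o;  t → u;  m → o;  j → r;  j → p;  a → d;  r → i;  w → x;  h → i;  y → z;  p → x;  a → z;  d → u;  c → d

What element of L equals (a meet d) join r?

a ∧ d = a
a ∨ r = d

d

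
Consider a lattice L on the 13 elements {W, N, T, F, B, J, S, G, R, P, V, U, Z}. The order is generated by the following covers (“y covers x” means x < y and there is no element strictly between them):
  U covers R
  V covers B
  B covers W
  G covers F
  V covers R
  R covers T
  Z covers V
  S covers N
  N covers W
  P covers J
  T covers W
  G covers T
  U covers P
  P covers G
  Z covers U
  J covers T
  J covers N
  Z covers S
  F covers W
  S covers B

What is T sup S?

Z

Common upper bounds of {T, S}: Z.
The least among these is Z.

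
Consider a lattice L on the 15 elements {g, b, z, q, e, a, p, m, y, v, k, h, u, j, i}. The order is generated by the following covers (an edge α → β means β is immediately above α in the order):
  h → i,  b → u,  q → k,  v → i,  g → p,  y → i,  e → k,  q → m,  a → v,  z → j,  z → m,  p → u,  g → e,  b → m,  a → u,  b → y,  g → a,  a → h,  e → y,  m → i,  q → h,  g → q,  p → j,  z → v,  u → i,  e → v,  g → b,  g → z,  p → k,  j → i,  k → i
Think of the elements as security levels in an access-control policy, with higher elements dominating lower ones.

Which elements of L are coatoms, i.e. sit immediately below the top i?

h, j, k, m, u, v, y

The coatoms are exactly the elements covered by i: h, j, k, m, u, v, y.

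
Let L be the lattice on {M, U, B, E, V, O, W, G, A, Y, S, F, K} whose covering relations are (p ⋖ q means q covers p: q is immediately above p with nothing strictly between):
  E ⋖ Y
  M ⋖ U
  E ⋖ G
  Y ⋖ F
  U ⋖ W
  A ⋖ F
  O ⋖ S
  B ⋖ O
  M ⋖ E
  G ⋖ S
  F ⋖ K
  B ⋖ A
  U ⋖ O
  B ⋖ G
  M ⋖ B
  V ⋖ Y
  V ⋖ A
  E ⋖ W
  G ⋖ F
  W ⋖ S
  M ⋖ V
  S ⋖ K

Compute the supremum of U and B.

Common upper bounds of {U, B}: K, O, S.
The least among these is O.

O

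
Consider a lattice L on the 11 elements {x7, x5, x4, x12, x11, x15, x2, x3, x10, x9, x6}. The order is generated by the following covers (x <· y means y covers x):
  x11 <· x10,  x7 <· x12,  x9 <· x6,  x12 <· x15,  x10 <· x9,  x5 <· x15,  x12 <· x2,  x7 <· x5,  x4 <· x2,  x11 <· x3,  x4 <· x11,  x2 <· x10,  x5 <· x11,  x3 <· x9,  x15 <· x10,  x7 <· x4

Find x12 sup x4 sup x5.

Common upper bounds of {x12, x4, x5}: x10, x6, x9.
The least among these is x10.

x10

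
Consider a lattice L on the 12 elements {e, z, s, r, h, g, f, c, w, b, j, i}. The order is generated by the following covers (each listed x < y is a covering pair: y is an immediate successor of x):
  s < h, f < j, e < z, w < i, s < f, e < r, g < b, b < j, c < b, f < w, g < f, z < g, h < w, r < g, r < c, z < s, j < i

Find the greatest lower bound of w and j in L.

f

Common lower bounds of {w, j}: e, f, g, r, s, z.
The greatest among these is f.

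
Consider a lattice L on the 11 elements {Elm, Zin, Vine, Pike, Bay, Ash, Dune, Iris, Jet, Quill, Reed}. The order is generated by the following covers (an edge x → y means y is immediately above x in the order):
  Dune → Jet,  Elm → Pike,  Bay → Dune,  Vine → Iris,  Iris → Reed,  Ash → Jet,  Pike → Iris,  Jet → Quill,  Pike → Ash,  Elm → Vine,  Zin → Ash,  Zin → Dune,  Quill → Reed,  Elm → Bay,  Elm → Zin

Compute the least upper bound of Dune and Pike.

Jet

Common upper bounds of {Dune, Pike}: Jet, Quill, Reed.
The least among these is Jet.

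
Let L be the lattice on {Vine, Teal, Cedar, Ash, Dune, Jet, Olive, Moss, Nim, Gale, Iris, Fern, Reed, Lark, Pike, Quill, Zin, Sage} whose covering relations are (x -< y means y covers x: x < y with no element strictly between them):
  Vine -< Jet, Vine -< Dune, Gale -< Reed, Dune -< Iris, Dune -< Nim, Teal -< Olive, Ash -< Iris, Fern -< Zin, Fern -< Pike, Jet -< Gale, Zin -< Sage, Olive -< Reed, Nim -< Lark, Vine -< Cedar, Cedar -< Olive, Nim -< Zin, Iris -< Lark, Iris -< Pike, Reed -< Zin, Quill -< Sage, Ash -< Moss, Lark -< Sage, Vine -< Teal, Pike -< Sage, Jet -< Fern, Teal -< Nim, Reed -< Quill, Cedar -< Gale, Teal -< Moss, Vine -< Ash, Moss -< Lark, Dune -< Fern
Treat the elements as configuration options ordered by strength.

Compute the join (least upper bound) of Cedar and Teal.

Olive

Common upper bounds of {Cedar, Teal}: Olive, Quill, Reed, Sage, Zin.
The least among these is Olive.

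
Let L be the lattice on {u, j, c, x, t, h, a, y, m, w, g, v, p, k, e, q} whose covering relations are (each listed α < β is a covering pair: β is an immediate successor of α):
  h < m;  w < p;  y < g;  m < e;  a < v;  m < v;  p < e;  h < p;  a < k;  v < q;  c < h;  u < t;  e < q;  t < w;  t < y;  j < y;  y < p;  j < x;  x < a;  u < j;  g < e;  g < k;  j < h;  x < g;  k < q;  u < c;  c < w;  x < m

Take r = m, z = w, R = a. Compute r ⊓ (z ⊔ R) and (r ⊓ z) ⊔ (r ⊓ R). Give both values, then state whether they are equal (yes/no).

m; m; yes

z ⊔ R = q, so r ⊓ (z ⊔ R) = m ⊓ q = m.
r ⊓ z = c and r ⊓ R = x, so (r ⊓ z) ⊔ (r ⊓ R) = c ⊔ x = m.
Equal: yes.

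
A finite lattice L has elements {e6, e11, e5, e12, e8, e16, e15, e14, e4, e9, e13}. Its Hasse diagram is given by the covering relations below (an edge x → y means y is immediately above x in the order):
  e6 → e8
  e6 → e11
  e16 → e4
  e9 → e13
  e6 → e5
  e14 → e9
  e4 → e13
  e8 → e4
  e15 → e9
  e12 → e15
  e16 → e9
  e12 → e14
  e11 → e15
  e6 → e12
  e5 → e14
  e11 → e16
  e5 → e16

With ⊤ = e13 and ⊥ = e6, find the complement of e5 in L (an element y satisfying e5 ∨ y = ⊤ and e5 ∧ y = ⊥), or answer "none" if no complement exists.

For every candidate y, either e5 ∨ y ≠ e13 or e5 ∧ y ≠ e6; no complement exists.

none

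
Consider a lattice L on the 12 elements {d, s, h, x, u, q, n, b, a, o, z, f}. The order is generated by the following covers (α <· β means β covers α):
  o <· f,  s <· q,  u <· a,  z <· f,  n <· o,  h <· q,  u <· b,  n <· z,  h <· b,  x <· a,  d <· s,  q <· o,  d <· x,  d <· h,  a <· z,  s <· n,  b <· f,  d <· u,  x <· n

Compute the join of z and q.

f

Common upper bounds of {z, q}: f.
The least among these is f.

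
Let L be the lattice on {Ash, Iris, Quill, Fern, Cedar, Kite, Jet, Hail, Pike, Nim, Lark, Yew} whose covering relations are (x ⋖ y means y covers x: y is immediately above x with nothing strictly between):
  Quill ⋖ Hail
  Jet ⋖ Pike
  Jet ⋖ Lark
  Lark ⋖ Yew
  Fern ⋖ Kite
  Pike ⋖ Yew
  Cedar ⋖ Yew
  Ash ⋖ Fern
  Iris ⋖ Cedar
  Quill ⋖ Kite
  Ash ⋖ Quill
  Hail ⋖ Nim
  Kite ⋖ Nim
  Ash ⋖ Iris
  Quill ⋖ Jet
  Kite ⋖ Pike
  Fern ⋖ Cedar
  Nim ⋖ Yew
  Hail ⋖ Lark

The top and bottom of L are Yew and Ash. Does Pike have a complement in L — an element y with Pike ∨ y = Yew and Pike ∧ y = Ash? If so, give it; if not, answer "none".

Iris

Need y with Pike ∨ y = Yew and Pike ∧ y = Ash.
Checking each element gives: Iris.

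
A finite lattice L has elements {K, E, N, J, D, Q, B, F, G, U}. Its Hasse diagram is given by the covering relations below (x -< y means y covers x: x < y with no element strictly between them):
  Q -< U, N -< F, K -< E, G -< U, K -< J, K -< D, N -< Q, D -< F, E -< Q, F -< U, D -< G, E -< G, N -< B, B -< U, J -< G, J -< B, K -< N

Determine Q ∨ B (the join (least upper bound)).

U

Common upper bounds of {Q, B}: U.
The least among these is U.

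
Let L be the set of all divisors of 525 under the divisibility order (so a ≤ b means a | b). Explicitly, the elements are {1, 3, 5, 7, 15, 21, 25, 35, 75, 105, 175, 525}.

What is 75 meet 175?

Common lower bounds of {75, 175}: 1, 25, 5.
The greatest among these is 25.

25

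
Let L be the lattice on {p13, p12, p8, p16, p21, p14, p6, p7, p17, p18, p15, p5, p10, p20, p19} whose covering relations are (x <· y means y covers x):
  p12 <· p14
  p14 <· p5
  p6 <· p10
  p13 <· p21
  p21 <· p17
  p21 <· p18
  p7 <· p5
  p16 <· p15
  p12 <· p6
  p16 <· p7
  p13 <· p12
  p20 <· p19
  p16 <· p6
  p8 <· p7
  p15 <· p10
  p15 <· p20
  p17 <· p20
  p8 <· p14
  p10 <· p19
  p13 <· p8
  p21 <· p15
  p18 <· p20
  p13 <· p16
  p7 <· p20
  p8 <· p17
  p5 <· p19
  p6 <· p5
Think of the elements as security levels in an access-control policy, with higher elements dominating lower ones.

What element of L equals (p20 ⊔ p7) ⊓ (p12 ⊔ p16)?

p20 ∨ p7 = p20
p12 ∨ p16 = p6
p20 ∧ p6 = p16

p16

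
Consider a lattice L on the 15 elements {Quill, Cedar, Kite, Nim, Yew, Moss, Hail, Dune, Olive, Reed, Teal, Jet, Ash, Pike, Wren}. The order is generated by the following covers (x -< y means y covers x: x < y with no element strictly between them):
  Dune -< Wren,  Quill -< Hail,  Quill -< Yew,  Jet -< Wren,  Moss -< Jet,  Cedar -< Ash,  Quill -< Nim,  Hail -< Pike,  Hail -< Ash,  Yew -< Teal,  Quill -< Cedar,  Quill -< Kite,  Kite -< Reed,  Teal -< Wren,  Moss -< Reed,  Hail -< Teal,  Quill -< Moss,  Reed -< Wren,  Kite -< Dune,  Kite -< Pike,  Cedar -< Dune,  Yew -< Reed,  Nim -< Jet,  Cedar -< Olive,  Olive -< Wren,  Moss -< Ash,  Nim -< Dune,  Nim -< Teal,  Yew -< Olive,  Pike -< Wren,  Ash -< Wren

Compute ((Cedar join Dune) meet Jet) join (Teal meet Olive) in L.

Cedar ∨ Dune = Dune
Dune ∧ Jet = Nim
Teal ∧ Olive = Yew
Nim ∨ Yew = Teal

Teal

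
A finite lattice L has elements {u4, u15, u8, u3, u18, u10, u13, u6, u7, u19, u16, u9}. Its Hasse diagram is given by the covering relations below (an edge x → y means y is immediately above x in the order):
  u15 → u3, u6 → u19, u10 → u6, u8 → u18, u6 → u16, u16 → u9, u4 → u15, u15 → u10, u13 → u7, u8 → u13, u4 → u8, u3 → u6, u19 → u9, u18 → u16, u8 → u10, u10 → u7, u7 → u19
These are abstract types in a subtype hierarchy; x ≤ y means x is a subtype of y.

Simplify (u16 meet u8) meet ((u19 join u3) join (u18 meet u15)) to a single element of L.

u8

u16 ∧ u8 = u8
u19 ∨ u3 = u19
u18 ∧ u15 = u4
u19 ∨ u4 = u19
u8 ∧ u19 = u8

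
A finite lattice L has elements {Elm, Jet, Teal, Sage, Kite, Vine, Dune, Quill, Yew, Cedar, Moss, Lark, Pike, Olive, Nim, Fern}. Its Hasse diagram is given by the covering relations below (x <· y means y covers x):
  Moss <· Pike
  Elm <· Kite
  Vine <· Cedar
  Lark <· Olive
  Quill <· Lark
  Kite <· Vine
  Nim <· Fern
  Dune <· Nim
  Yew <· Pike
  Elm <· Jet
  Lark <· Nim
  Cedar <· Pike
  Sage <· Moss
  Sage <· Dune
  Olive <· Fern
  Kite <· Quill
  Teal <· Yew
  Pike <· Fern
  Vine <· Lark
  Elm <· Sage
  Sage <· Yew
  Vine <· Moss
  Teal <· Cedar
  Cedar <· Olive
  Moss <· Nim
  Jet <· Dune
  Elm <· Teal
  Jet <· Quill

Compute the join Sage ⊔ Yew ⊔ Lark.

Fern

Common upper bounds of {Sage, Yew, Lark}: Fern.
The least among these is Fern.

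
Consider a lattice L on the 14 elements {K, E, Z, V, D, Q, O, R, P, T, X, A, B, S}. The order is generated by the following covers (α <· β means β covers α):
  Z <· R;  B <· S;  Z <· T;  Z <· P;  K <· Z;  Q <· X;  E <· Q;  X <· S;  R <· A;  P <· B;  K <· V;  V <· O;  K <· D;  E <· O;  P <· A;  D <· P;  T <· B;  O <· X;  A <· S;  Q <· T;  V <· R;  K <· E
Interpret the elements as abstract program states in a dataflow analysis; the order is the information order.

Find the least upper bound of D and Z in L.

Common upper bounds of {D, Z}: A, B, P, S.
The least among these is P.

P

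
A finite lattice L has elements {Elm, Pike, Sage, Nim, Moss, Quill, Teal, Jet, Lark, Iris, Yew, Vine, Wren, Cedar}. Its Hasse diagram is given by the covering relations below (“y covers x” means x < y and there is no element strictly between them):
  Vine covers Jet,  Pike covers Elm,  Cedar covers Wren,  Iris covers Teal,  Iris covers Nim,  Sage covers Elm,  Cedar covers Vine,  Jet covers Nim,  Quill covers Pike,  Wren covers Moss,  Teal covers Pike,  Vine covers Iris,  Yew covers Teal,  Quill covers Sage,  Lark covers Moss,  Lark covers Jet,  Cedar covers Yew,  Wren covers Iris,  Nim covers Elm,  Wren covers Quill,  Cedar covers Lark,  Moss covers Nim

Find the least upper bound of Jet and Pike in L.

Vine

Common upper bounds of {Jet, Pike}: Cedar, Vine.
The least among these is Vine.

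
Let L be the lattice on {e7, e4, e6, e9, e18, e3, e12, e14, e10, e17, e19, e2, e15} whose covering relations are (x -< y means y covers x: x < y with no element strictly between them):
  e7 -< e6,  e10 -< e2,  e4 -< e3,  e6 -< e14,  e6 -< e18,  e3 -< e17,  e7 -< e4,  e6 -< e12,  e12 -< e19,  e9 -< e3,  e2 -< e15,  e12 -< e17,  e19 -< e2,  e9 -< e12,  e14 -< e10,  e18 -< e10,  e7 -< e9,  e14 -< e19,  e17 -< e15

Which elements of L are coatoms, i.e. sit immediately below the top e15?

e17, e2

The coatoms are exactly the elements covered by e15: e17, e2.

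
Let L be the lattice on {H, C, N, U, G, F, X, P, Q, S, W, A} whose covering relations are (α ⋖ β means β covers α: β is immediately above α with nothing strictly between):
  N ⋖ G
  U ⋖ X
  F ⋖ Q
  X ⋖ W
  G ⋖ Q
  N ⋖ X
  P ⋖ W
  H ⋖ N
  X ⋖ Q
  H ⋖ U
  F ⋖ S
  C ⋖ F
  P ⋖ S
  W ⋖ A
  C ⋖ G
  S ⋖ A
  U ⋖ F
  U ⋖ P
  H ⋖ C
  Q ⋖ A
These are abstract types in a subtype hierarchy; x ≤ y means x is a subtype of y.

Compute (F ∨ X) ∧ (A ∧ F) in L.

F ∨ X = Q
A ∧ F = F
Q ∧ F = F

F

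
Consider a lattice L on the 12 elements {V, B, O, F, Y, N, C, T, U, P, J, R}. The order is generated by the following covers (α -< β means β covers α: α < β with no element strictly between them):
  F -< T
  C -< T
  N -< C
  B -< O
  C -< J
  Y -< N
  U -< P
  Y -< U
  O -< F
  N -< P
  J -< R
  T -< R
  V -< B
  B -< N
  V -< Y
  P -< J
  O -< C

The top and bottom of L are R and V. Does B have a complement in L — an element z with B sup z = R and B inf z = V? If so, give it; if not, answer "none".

For every candidate z, either B ∨ z ≠ R or B ∧ z ≠ V; no complement exists.

none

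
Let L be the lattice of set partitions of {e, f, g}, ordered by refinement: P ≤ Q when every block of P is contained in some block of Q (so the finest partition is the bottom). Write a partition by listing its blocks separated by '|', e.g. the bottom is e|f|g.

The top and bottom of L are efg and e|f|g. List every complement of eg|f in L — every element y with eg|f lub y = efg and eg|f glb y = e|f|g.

ef|g, e|fg

Need y with eg|f ∨ y = efg and eg|f ∧ y = e|f|g.
Checking each element gives: ef|g, e|fg.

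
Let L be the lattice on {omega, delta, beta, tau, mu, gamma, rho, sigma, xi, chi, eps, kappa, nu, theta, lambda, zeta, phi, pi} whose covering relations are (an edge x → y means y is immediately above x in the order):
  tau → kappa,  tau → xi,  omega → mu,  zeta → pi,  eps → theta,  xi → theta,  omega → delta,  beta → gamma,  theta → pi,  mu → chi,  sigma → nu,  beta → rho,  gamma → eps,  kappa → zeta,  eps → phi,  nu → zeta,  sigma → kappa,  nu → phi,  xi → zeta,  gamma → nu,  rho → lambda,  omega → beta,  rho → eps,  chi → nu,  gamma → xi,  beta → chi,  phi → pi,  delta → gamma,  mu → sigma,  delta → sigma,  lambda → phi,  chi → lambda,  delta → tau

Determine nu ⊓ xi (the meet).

Common lower bounds of {nu, xi}: beta, delta, gamma, omega.
The greatest among these is gamma.

gamma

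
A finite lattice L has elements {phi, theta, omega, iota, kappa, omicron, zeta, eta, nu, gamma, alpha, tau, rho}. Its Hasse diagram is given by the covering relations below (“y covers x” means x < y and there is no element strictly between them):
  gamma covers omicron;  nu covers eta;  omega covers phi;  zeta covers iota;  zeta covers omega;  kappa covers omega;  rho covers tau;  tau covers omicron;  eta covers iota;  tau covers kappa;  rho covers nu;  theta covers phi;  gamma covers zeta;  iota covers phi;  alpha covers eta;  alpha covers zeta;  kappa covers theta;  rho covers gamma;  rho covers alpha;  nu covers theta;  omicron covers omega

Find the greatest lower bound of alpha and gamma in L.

Common lower bounds of {alpha, gamma}: iota, omega, phi, zeta.
The greatest among these is zeta.

zeta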